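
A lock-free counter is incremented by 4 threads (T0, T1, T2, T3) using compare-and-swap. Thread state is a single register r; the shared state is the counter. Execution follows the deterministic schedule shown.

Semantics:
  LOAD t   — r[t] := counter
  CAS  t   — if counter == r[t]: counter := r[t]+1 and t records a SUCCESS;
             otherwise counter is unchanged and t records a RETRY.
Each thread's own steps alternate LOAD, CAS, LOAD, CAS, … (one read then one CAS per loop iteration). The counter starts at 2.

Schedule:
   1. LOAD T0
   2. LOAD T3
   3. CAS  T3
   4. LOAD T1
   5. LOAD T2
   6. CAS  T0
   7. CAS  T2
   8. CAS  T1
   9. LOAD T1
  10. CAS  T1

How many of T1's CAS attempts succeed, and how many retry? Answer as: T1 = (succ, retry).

   1) LOAD T0:  M=2  r_T0=2
   2) LOAD T3:  M=2  r_T3=2
   3) CAS  T3:  M=3  r_T3=2 ✓
   4) LOAD T1:  M=3  r_T1=3
   5) LOAD T2:  M=3  r_T2=3
   6) CAS  T0:  M=3  r_T0=2 ✗
   7) CAS  T2:  M=4  r_T2=3 ✓
   8) CAS  T1:  M=4  r_T1=3 ✗
   9) LOAD T1:  M=4  r_T1=4
  10) CAS  T1:  M=5  r_T1=4 ✓

T1 = (1, 1)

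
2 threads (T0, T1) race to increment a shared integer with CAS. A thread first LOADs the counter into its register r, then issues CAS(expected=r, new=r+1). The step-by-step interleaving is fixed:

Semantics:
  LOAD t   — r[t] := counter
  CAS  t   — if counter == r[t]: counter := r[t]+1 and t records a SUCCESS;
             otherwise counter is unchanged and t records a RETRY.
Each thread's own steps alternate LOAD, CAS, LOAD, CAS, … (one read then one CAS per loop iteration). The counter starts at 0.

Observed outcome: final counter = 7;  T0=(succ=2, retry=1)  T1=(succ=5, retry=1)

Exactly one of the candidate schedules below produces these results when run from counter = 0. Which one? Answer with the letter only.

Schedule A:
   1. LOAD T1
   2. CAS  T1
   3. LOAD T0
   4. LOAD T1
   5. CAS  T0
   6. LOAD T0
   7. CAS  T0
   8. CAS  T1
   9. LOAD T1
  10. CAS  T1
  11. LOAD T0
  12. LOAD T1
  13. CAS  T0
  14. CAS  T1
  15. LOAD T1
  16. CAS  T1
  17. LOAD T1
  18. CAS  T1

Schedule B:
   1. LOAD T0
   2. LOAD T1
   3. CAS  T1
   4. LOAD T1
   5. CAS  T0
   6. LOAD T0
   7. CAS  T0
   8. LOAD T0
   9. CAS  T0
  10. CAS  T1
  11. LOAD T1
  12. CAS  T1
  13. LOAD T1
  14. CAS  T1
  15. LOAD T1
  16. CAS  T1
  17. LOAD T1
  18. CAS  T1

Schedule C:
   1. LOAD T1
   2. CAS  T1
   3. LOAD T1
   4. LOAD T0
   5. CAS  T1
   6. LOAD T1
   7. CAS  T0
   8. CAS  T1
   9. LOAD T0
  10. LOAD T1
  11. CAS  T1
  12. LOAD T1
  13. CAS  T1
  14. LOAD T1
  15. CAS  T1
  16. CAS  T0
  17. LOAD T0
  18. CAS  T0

B

Tracing schedule B:
[1] T0.load  rd  (counter 0, T0.r 0)
[2] T1.load  rd  (counter 0, T1.r 0)
[3] T1.cas  hit  (counter 1, T1.r 0)
[4] T1.load  rd  (counter 1, T1.r 1)
[5] T0.cas  miss  (counter 1, T0.r 0)
[6] T0.load  rd  (counter 1, T0.r 1)
[7] T0.cas  hit  (counter 2, T0.r 1)
[8] T0.load  rd  (counter 2, T0.r 2)
[9] T0.cas  hit  (counter 3, T0.r 2)
[10] T1.cas  miss  (counter 3, T1.r 1)
[11] T1.load  rd  (counter 3, T1.r 3)
[12] T1.cas  hit  (counter 4, T1.r 3)
[13] T1.load  rd  (counter 4, T1.r 4)
[14] T1.cas  hit  (counter 5, T1.r 4)
[15] T1.load  rd  (counter 5, T1.r 5)
[16] T1.cas  hit  (counter 6, T1.r 5)
[17] T1.load  rd  (counter 6, T1.r 6)
[18] T1.cas  hit  (counter 7, T1.r 6)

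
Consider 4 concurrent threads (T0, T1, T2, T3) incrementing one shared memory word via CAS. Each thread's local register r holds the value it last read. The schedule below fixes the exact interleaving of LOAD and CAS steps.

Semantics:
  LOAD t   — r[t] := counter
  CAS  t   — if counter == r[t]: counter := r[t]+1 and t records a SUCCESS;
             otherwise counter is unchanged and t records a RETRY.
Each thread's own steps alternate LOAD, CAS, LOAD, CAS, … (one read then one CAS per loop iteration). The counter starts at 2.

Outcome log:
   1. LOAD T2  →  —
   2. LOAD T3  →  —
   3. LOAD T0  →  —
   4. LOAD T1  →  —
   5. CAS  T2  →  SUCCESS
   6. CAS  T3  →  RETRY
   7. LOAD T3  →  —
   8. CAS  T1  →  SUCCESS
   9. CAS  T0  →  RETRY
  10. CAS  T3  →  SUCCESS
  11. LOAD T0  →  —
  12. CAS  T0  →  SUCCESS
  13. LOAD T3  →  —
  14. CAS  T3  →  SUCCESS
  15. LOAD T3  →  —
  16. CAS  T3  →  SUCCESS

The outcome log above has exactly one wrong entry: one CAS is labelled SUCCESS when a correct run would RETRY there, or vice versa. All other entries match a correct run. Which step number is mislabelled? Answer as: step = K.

Correct run:
[1] T2.load  rd  (counter 2, T2.r 2)
[2] T3.load  rd  (counter 2, T3.r 2)
[3] T0.load  rd  (counter 2, T0.r 2)
[4] T1.load  rd  (counter 2, T1.r 2)
[5] T2.cas  hit  (counter 3, T2.r 2)
[6] T3.cas  miss  (counter 3, T3.r 2)
[7] T3.load  rd  (counter 3, T3.r 3)
[8] T1.cas  miss  (counter 3, T1.r 2)
[9] T0.cas  miss  (counter 3, T0.r 2)
[10] T3.cas  hit  (counter 4, T3.r 3)
[11] T0.load  rd  (counter 4, T0.r 4)
[12] T0.cas  hit  (counter 5, T0.r 4)
[13] T3.load  rd  (counter 5, T3.r 5)
[14] T3.cas  hit  (counter 6, T3.r 5)
[15] T3.load  rd  (counter 6, T3.r 6)
[16] T3.cas  hit  (counter 7, T3.r 6)
Log disagrees first at step 8.

step = 8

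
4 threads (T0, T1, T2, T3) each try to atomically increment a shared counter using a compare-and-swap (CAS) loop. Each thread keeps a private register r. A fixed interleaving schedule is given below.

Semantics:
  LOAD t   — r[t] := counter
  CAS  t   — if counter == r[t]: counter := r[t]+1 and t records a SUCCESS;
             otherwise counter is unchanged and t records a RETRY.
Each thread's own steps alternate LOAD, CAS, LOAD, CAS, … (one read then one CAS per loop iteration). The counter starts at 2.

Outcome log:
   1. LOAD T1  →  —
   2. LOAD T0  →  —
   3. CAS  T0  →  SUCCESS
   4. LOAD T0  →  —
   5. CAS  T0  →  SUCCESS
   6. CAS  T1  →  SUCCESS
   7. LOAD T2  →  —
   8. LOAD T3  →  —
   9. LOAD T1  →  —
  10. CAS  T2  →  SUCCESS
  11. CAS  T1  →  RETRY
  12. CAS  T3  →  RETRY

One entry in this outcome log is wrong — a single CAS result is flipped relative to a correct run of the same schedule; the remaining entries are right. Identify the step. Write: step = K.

step = 6

Reference trace:
T1 LOAD — after: cnt=2, r=2 — load
T0 LOAD — after: cnt=2, r=2 — load
T0 CAS — after: cnt=3, r=2 — ok
T0 LOAD — after: cnt=3, r=3 — load
T0 CAS — after: cnt=4, r=3 — ok
T1 CAS — after: cnt=4, r=2 — retry
T2 LOAD — after: cnt=4, r=4 — load
T3 LOAD — after: cnt=4, r=4 — load
T1 LOAD — after: cnt=4, r=4 — load
T2 CAS — after: cnt=5, r=4 — ok
T1 CAS — after: cnt=5, r=4 — retry
T3 CAS — after: cnt=5, r=4 — retry
Log disagrees first at step 6.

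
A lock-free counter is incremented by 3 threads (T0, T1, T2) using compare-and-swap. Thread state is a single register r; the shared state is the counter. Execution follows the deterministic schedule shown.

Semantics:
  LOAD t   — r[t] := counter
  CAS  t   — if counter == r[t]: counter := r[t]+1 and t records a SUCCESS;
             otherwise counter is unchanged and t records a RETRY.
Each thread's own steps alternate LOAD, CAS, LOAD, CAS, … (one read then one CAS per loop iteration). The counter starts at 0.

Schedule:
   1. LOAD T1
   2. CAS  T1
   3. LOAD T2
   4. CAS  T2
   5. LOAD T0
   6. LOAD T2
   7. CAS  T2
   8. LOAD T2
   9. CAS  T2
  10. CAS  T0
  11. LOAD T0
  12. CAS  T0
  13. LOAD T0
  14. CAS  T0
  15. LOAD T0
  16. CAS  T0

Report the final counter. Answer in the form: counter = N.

1. LOAD T1 → mem=0 r[T1]=0 [LOAD]
2. CAS T1 → mem=1 r[T1]=0 [OK]
3. LOAD T2 → mem=1 r[T2]=1 [LOAD]
4. CAS T2 → mem=2 r[T2]=1 [OK]
5. LOAD T0 → mem=2 r[T0]=2 [LOAD]
6. LOAD T2 → mem=2 r[T2]=2 [LOAD]
7. CAS T2 → mem=3 r[T2]=2 [OK]
8. LOAD T2 → mem=3 r[T2]=3 [LOAD]
9. CAS T2 → mem=4 r[T2]=3 [OK]
10. CAS T0 → mem=4 r[T0]=2 [RETRY]
11. LOAD T0 → mem=4 r[T0]=4 [LOAD]
12. CAS T0 → mem=5 r[T0]=4 [OK]
13. LOAD T0 → mem=5 r[T0]=5 [LOAD]
14. CAS T0 → mem=6 r[T0]=5 [OK]
15. LOAD T0 → mem=6 r[T0]=6 [LOAD]
16. CAS T0 → mem=7 r[T0]=6 [OK]

counter = 7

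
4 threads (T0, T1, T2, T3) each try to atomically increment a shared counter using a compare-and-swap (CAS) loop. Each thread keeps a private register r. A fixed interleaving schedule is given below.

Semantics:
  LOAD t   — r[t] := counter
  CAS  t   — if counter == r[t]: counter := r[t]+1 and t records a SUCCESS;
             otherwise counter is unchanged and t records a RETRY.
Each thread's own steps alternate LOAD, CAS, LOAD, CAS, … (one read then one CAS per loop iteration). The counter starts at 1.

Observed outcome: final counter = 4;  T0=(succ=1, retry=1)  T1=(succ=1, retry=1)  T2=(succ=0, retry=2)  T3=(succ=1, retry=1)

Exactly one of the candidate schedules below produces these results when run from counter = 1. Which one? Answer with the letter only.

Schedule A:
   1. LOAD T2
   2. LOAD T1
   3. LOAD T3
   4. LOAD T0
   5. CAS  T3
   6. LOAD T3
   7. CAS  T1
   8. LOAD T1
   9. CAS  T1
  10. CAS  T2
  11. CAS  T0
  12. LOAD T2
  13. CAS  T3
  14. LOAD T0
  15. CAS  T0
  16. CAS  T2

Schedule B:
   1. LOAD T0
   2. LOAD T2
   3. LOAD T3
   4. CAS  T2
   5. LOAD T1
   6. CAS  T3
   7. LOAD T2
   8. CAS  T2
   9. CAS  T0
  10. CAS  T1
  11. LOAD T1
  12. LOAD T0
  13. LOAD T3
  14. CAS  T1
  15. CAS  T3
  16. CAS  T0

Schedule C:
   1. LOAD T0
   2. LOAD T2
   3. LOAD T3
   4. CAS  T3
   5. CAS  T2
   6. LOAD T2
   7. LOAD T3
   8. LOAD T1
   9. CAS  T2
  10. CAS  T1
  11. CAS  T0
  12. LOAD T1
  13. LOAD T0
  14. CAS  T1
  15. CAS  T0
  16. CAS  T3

A

Simulating candidate A:
T2 LOAD — after: cnt=1, r=1 — load
T1 LOAD — after: cnt=1, r=1 — load
T3 LOAD — after: cnt=1, r=1 — load
T0 LOAD — after: cnt=1, r=1 — load
T3 CAS — after: cnt=2, r=1 — ok
T3 LOAD — after: cnt=2, r=2 — load
T1 CAS — after: cnt=2, r=1 — retry
T1 LOAD — after: cnt=2, r=2 — load
T1 CAS — after: cnt=3, r=2 — ok
T2 CAS — after: cnt=3, r=1 — retry
T0 CAS — after: cnt=3, r=1 — retry
T2 LOAD — after: cnt=3, r=3 — load
T3 CAS — after: cnt=3, r=2 — retry
T0 LOAD — after: cnt=3, r=3 — load
T0 CAS — after: cnt=4, r=3 — ok
T2 CAS — after: cnt=4, r=3 — retry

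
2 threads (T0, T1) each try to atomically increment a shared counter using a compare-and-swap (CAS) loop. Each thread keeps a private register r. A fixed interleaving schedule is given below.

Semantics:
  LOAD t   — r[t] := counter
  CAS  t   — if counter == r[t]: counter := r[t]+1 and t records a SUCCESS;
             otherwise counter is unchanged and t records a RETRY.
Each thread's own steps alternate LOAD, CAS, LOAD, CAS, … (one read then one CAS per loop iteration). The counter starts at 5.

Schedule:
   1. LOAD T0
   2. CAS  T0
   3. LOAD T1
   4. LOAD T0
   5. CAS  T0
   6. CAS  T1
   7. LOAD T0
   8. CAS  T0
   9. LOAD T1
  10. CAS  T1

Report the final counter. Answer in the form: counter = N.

counter = 9

step 1: T0 LOAD ⇒ load; ctr=5 reg=5
step 2: T0 CAS ⇒ ok; ctr=6 reg=5
step 3: T1 LOAD ⇒ load; ctr=6 reg=6
step 4: T0 LOAD ⇒ load; ctr=6 reg=6
step 5: T0 CAS ⇒ ok; ctr=7 reg=6
step 6: T1 CAS ⇒ retry; ctr=7 reg=6
step 7: T0 LOAD ⇒ load; ctr=7 reg=7
step 8: T0 CAS ⇒ ok; ctr=8 reg=7
step 9: T1 LOAD ⇒ load; ctr=8 reg=8
step 10: T1 CAS ⇒ ok; ctr=9 reg=8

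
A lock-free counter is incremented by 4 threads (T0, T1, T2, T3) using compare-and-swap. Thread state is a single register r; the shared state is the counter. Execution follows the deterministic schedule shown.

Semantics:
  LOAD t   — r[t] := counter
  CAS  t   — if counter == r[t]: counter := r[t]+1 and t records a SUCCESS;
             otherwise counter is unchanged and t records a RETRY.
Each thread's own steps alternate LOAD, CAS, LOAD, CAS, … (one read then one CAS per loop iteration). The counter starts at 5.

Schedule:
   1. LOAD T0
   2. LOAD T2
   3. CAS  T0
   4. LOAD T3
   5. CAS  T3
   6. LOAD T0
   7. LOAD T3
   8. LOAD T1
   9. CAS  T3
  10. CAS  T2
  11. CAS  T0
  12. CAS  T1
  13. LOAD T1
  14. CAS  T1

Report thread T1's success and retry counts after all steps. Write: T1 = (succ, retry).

T1 = (1, 1)

[1] T0.load  rd  (counter 5, T0.r 5)
[2] T2.load  rd  (counter 5, T2.r 5)
[3] T0.cas  hit  (counter 6, T0.r 5)
[4] T3.load  rd  (counter 6, T3.r 6)
[5] T3.cas  hit  (counter 7, T3.r 6)
[6] T0.load  rd  (counter 7, T0.r 7)
[7] T3.load  rd  (counter 7, T3.r 7)
[8] T1.load  rd  (counter 7, T1.r 7)
[9] T3.cas  hit  (counter 8, T3.r 7)
[10] T2.cas  miss  (counter 8, T2.r 5)
[11] T0.cas  miss  (counter 8, T0.r 7)
[12] T1.cas  miss  (counter 8, T1.r 7)
[13] T1.load  rd  (counter 8, T1.r 8)
[14] T1.cas  hit  (counter 9, T1.r 8)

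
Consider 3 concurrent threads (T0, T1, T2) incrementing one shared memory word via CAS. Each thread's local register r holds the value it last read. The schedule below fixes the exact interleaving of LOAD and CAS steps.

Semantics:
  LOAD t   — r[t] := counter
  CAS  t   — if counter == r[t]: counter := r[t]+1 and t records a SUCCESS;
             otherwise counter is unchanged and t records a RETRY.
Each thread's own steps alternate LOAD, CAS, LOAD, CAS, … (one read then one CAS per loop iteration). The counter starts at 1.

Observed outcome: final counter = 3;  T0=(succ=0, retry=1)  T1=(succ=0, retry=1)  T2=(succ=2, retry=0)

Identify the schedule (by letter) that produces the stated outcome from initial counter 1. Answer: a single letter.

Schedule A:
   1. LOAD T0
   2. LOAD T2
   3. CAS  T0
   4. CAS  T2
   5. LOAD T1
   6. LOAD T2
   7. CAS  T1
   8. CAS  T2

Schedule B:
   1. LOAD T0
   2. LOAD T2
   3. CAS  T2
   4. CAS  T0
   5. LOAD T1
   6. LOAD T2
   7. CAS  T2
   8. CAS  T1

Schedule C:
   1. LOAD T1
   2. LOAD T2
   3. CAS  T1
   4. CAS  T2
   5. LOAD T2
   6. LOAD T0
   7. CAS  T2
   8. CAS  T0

B

Tracing schedule B:
   1) LOAD T0:  M=1  r_T0=1
   2) LOAD T2:  M=1  r_T2=1
   3) CAS  T2:  M=2  r_T2=1 ✓
   4) CAS  T0:  M=2  r_T0=1 ✗
   5) LOAD T1:  M=2  r_T1=2
   6) LOAD T2:  M=2  r_T2=2
   7) CAS  T2:  M=3  r_T2=2 ✓
   8) CAS  T1:  M=3  r_T1=2 ✗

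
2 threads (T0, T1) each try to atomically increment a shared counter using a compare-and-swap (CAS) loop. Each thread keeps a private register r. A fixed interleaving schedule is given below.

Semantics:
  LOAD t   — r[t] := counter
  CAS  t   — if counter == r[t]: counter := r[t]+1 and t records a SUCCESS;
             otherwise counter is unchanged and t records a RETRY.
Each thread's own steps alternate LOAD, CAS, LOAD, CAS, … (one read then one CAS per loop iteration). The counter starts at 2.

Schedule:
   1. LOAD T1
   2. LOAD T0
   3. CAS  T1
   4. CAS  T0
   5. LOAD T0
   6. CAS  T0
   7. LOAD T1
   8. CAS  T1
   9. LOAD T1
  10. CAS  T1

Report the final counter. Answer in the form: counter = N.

counter = 6

T1 LOAD — after: cnt=2, r=2 — load
T0 LOAD — after: cnt=2, r=2 — load
T1 CAS — after: cnt=3, r=2 — ok
T0 CAS — after: cnt=3, r=2 — retry
T0 LOAD — after: cnt=3, r=3 — load
T0 CAS — after: cnt=4, r=3 — ok
T1 LOAD — after: cnt=4, r=4 — load
T1 CAS — after: cnt=5, r=4 — ok
T1 LOAD — after: cnt=5, r=5 — load
T1 CAS — after: cnt=6, r=5 — ok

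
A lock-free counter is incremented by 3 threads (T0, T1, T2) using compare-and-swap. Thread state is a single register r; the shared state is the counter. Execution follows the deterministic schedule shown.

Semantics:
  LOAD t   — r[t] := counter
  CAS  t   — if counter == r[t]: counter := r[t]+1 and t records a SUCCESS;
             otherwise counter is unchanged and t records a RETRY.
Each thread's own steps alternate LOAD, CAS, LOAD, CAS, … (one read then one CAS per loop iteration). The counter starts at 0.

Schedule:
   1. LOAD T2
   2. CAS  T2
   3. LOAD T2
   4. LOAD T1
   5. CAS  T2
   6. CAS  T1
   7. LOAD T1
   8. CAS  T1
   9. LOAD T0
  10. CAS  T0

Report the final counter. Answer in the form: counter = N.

counter = 4

T2 LOAD — after: cnt=0, r=0 — load
T2 CAS — after: cnt=1, r=0 — ok
T2 LOAD — after: cnt=1, r=1 — load
T1 LOAD — after: cnt=1, r=1 — load
T2 CAS — after: cnt=2, r=1 — ok
T1 CAS — after: cnt=2, r=1 — retry
T1 LOAD — after: cnt=2, r=2 — load
T1 CAS — after: cnt=3, r=2 — ok
T0 LOAD — after: cnt=3, r=3 — load
T0 CAS — after: cnt=4, r=3 — ok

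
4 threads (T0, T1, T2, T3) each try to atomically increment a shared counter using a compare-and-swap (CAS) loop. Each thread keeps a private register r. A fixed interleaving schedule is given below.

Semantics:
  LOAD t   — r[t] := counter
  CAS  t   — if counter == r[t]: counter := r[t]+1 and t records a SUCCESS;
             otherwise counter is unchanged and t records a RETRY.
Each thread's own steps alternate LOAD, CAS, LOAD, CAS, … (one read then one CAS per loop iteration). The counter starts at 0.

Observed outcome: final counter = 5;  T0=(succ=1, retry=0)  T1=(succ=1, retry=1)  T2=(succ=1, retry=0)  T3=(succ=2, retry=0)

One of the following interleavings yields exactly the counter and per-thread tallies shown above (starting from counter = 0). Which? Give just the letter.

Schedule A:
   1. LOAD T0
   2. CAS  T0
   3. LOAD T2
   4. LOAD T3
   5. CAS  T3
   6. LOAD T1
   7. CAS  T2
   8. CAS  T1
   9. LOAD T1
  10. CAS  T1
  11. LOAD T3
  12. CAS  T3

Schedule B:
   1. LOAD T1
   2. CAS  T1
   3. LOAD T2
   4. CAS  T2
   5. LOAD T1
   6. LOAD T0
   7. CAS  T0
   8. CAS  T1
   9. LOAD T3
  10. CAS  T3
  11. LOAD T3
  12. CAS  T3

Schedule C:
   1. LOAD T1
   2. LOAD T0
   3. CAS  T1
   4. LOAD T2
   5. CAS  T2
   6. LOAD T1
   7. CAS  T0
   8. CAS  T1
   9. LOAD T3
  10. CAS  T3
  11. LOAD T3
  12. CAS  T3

Tracing schedule B:
step 1: T1 LOAD ⇒ load; ctr=0 reg=0
step 2: T1 CAS ⇒ ok; ctr=1 reg=0
step 3: T2 LOAD ⇒ load; ctr=1 reg=1
step 4: T2 CAS ⇒ ok; ctr=2 reg=1
step 5: T1 LOAD ⇒ load; ctr=2 reg=2
step 6: T0 LOAD ⇒ load; ctr=2 reg=2
step 7: T0 CAS ⇒ ok; ctr=3 reg=2
step 8: T1 CAS ⇒ retry; ctr=3 reg=2
step 9: T3 LOAD ⇒ load; ctr=3 reg=3
step 10: T3 CAS ⇒ ok; ctr=4 reg=3
step 11: T3 LOAD ⇒ load; ctr=4 reg=4
step 12: T3 CAS ⇒ ok; ctr=5 reg=4

B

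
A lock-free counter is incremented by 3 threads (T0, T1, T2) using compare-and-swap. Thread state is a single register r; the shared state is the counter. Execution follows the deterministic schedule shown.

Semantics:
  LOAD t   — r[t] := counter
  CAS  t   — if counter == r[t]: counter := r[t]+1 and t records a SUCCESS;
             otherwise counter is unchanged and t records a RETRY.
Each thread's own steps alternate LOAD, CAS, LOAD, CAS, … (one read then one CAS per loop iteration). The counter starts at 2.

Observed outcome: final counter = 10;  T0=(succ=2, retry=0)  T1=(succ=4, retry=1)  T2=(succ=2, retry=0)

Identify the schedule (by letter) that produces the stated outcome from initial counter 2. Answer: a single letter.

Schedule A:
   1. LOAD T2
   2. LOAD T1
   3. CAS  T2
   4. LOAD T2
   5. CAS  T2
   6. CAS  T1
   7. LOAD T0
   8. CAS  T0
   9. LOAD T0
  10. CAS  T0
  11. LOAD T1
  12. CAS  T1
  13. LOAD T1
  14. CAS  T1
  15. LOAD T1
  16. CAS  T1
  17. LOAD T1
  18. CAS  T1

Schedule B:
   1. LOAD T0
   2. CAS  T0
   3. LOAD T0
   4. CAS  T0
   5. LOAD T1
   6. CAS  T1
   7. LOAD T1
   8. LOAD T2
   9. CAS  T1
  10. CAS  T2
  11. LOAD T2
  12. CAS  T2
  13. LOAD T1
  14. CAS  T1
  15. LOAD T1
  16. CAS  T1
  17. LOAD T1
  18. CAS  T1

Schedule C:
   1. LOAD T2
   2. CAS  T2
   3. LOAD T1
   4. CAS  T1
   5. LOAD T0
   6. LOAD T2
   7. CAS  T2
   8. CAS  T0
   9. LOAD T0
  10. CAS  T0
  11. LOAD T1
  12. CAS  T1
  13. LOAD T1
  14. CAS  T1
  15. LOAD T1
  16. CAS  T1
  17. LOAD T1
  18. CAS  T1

A

Run A:
1. LOAD T2 → mem=2 r[T2]=2 [LOAD]
2. LOAD T1 → mem=2 r[T1]=2 [LOAD]
3. CAS T2 → mem=3 r[T2]=2 [OK]
4. LOAD T2 → mem=3 r[T2]=3 [LOAD]
5. CAS T2 → mem=4 r[T2]=3 [OK]
6. CAS T1 → mem=4 r[T1]=2 [RETRY]
7. LOAD T0 → mem=4 r[T0]=4 [LOAD]
8. CAS T0 → mem=5 r[T0]=4 [OK]
9. LOAD T0 → mem=5 r[T0]=5 [LOAD]
10. CAS T0 → mem=6 r[T0]=5 [OK]
11. LOAD T1 → mem=6 r[T1]=6 [LOAD]
12. CAS T1 → mem=7 r[T1]=6 [OK]
13. LOAD T1 → mem=7 r[T1]=7 [LOAD]
14. CAS T1 → mem=8 r[T1]=7 [OK]
15. LOAD T1 → mem=8 r[T1]=8 [LOAD]
16. CAS T1 → mem=9 r[T1]=8 [OK]
17. LOAD T1 → mem=9 r[T1]=9 [LOAD]
18. CAS T1 → mem=10 r[T1]=9 [OK]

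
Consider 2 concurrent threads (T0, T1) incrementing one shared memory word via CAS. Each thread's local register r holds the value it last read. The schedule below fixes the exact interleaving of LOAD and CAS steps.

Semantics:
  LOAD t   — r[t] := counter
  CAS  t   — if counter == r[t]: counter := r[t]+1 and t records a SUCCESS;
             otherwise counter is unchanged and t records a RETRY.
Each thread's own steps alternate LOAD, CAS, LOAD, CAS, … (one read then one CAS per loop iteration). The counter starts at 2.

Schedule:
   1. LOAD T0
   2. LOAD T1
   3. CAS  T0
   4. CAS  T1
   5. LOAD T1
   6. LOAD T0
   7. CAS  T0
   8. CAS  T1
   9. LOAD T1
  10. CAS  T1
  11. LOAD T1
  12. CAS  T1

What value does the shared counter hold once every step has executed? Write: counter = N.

1. LOAD T0 → mem=2 r[T0]=2 [LOAD]
2. LOAD T1 → mem=2 r[T1]=2 [LOAD]
3. CAS T0 → mem=3 r[T0]=2 [OK]
4. CAS T1 → mem=3 r[T1]=2 [RETRY]
5. LOAD T1 → mem=3 r[T1]=3 [LOAD]
6. LOAD T0 → mem=3 r[T0]=3 [LOAD]
7. CAS T0 → mem=4 r[T0]=3 [OK]
8. CAS T1 → mem=4 r[T1]=3 [RETRY]
9. LOAD T1 → mem=4 r[T1]=4 [LOAD]
10. CAS T1 → mem=5 r[T1]=4 [OK]
11. LOAD T1 → mem=5 r[T1]=5 [LOAD]
12. CAS T1 → mem=6 r[T1]=5 [OK]

counter = 6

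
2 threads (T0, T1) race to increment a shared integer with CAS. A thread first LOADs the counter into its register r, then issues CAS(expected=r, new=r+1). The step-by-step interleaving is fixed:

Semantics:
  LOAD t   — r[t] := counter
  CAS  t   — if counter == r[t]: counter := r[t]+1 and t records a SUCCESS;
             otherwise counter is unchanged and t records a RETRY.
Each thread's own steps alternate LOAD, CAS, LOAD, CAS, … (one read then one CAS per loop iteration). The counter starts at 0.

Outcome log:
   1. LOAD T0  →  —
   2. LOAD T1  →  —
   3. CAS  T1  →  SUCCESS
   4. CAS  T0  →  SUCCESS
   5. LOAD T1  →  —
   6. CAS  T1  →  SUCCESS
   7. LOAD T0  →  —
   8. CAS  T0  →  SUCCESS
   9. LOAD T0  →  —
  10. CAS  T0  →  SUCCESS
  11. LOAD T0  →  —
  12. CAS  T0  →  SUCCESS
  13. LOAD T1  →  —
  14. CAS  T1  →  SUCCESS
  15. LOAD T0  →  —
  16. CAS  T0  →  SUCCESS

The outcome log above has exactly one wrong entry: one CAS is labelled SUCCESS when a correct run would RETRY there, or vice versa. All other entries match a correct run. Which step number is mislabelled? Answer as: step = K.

Correct run:
T0 LOAD — after: cnt=0, r=0 — load
T1 LOAD — after: cnt=0, r=0 — load
T1 CAS — after: cnt=1, r=0 — ok
T0 CAS — after: cnt=1, r=0 — retry
T1 LOAD — after: cnt=1, r=1 — load
T1 CAS — after: cnt=2, r=1 — ok
T0 LOAD — after: cnt=2, r=2 — load
T0 CAS — after: cnt=3, r=2 — ok
T0 LOAD — after: cnt=3, r=3 — load
T0 CAS — after: cnt=4, r=3 — ok
T0 LOAD — after: cnt=4, r=4 — load
T0 CAS — after: cnt=5, r=4 — ok
T1 LOAD — after: cnt=5, r=5 — load
T1 CAS — after: cnt=6, r=5 — ok
T0 LOAD — after: cnt=6, r=6 — load
T0 CAS — after: cnt=7, r=6 — ok
Flip is step 4.

step = 4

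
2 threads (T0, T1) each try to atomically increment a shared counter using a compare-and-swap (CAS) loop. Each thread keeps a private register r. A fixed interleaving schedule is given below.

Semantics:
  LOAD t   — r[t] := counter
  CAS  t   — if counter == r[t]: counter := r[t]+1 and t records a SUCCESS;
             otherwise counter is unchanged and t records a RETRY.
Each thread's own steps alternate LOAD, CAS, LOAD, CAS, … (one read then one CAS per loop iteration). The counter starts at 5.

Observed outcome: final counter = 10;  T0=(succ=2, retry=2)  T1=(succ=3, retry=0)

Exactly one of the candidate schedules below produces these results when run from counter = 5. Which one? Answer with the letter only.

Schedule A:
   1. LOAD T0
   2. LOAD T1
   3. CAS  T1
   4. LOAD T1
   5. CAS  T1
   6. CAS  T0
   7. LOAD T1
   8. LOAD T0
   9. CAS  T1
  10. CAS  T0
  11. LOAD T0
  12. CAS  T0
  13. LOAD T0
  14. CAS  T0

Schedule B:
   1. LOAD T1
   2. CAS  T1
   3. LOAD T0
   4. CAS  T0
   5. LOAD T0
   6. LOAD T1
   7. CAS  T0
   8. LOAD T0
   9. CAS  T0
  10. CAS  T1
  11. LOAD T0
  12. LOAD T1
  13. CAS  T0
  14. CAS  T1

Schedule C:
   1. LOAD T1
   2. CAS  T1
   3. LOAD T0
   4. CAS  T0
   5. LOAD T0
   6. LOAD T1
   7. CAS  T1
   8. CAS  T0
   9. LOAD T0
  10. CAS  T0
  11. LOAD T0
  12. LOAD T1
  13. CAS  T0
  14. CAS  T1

A

Tracing schedule A:
[1] T0.load  rd  (counter 5, T0.r 5)
[2] T1.load  rd  (counter 5, T1.r 5)
[3] T1.cas  hit  (counter 6, T1.r 5)
[4] T1.load  rd  (counter 6, T1.r 6)
[5] T1.cas  hit  (counter 7, T1.r 6)
[6] T0.cas  miss  (counter 7, T0.r 5)
[7] T1.load  rd  (counter 7, T1.r 7)
[8] T0.load  rd  (counter 7, T0.r 7)
[9] T1.cas  hit  (counter 8, T1.r 7)
[10] T0.cas  miss  (counter 8, T0.r 7)
[11] T0.load  rd  (counter 8, T0.r 8)
[12] T0.cas  hit  (counter 9, T0.r 8)
[13] T0.load  rd  (counter 9, T0.r 9)
[14] T0.cas  hit  (counter 10, T0.r 9)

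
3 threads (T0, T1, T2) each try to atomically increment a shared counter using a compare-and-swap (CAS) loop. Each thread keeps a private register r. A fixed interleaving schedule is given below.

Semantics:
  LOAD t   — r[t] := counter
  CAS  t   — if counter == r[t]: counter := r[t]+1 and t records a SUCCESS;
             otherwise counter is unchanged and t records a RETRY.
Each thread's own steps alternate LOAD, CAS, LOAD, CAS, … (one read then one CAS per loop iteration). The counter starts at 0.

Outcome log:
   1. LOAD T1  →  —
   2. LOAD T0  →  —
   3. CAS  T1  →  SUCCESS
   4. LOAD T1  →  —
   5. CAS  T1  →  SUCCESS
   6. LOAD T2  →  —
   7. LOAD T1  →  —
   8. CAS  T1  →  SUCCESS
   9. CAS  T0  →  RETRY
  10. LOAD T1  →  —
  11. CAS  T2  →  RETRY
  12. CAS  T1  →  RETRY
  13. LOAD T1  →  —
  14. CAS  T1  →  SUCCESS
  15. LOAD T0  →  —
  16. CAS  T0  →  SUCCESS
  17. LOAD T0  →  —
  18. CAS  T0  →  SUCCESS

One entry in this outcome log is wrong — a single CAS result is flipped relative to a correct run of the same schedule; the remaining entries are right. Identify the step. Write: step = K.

step = 12

Re-executing:
step 1: T1 LOAD ⇒ load; ctr=0 reg=0
step 2: T0 LOAD ⇒ load; ctr=0 reg=0
step 3: T1 CAS ⇒ ok; ctr=1 reg=0
step 4: T1 LOAD ⇒ load; ctr=1 reg=1
step 5: T1 CAS ⇒ ok; ctr=2 reg=1
step 6: T2 LOAD ⇒ load; ctr=2 reg=2
step 7: T1 LOAD ⇒ load; ctr=2 reg=2
step 8: T1 CAS ⇒ ok; ctr=3 reg=2
step 9: T0 CAS ⇒ retry; ctr=3 reg=0
step 10: T1 LOAD ⇒ load; ctr=3 reg=3
step 11: T2 CAS ⇒ retry; ctr=3 reg=2
step 12: T1 CAS ⇒ ok; ctr=4 reg=3
step 13: T1 LOAD ⇒ load; ctr=4 reg=4
step 14: T1 CAS ⇒ ok; ctr=5 reg=4
step 15: T0 LOAD ⇒ load; ctr=5 reg=5
step 16: T0 CAS ⇒ ok; ctr=6 reg=5
step 17: T0 LOAD ⇒ load; ctr=6 reg=6
step 18: T0 CAS ⇒ ok; ctr=7 reg=6
Flip is step 12.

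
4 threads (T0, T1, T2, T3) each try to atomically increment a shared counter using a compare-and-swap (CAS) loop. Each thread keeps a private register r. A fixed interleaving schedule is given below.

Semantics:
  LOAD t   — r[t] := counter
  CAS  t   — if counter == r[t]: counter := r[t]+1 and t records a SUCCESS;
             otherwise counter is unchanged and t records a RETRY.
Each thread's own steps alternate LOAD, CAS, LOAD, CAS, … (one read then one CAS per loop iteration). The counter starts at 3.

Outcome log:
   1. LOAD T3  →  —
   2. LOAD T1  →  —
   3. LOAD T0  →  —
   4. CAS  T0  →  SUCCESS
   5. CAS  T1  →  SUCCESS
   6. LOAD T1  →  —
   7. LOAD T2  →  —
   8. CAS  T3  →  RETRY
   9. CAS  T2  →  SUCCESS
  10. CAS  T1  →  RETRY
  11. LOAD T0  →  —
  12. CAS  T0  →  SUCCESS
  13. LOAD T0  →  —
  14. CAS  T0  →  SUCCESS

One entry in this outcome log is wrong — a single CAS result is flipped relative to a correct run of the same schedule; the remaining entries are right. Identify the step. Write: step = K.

step = 5

Re-executing:
T3 LOAD — after: cnt=3, r=3 — load
T1 LOAD — after: cnt=3, r=3 — load
T0 LOAD — after: cnt=3, r=3 — load
T0 CAS — after: cnt=4, r=3 — ok
T1 CAS — after: cnt=4, r=3 — retry
T1 LOAD — after: cnt=4, r=4 — load
T2 LOAD — after: cnt=4, r=4 — load
T3 CAS — after: cnt=4, r=3 — retry
T2 CAS — after: cnt=5, r=4 — ok
T1 CAS — after: cnt=5, r=4 — retry
T0 LOAD — after: cnt=5, r=5 — load
T0 CAS — after: cnt=6, r=5 — ok
T0 LOAD — after: cnt=6, r=6 — load
T0 CAS — after: cnt=7, r=6 — ok
Flip is step 5.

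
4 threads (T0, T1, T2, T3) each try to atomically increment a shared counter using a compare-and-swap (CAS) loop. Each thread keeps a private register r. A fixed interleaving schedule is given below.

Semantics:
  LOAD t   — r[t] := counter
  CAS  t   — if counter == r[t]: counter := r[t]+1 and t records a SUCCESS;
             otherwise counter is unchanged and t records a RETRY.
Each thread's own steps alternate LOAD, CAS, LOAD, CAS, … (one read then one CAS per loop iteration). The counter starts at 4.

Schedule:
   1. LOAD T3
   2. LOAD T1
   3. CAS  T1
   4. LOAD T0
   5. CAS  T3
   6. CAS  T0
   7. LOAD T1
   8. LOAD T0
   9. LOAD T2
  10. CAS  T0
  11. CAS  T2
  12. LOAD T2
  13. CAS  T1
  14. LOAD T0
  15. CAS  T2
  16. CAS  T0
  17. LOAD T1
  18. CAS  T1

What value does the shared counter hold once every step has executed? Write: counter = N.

counter = 9

T3 LOAD — after: cnt=4, r=4 — load
T1 LOAD — after: cnt=4, r=4 — load
T1 CAS — after: cnt=5, r=4 — ok
T0 LOAD — after: cnt=5, r=5 — load
T3 CAS — after: cnt=5, r=4 — retry
T0 CAS — after: cnt=6, r=5 — ok
T1 LOAD — after: cnt=6, r=6 — load
T0 LOAD — after: cnt=6, r=6 — load
T2 LOAD — after: cnt=6, r=6 — load
T0 CAS — after: cnt=7, r=6 — ok
T2 CAS — after: cnt=7, r=6 — retry
T2 LOAD — after: cnt=7, r=7 — load
T1 CAS — after: cnt=7, r=6 — retry
T0 LOAD — after: cnt=7, r=7 — load
T2 CAS — after: cnt=8, r=7 — ok
T0 CAS — after: cnt=8, r=7 — retry
T1 LOAD — after: cnt=8, r=8 — load
T1 CAS — after: cnt=9, r=8 — ok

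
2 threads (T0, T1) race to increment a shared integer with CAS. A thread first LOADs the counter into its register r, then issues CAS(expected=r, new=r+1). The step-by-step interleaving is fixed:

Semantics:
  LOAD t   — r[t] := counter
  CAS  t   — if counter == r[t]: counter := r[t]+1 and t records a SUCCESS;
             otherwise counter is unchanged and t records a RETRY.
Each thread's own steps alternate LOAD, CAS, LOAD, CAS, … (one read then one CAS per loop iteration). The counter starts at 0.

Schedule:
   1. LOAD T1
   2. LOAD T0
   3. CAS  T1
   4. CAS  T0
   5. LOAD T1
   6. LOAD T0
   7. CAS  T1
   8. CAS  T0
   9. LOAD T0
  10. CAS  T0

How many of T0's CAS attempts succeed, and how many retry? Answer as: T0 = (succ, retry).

T0 = (1, 2)

step 1: T1 LOAD ⇒ load; ctr=0 reg=0
step 2: T0 LOAD ⇒ load; ctr=0 reg=0
step 3: T1 CAS ⇒ ok; ctr=1 reg=0
step 4: T0 CAS ⇒ retry; ctr=1 reg=0
step 5: T1 LOAD ⇒ load; ctr=1 reg=1
step 6: T0 LOAD ⇒ load; ctr=1 reg=1
step 7: T1 CAS ⇒ ok; ctr=2 reg=1
step 8: T0 CAS ⇒ retry; ctr=2 reg=1
step 9: T0 LOAD ⇒ load; ctr=2 reg=2
step 10: T0 CAS ⇒ ok; ctr=3 reg=2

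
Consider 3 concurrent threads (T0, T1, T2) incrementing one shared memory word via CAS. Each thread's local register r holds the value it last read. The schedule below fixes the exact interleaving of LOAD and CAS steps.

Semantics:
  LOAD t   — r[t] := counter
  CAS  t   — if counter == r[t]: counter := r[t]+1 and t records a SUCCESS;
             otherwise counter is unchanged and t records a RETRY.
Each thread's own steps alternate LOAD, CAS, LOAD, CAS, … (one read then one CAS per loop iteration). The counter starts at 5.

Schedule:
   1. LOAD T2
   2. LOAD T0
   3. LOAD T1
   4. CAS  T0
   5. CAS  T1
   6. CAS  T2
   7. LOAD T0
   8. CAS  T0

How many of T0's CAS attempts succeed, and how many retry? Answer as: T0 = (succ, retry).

   1) LOAD T2:  M=5  r_T2=5
   2) LOAD T0:  M=5  r_T0=5
   3) LOAD T1:  M=5  r_T1=5
   4) CAS  T0:  M=6  r_T0=5 ✓
   5) CAS  T1:  M=6  r_T1=5 ✗
   6) CAS  T2:  M=6  r_T2=5 ✗
   7) LOAD T0:  M=6  r_T0=6
   8) CAS  T0:  M=7  r_T0=6 ✓

T0 = (2, 0)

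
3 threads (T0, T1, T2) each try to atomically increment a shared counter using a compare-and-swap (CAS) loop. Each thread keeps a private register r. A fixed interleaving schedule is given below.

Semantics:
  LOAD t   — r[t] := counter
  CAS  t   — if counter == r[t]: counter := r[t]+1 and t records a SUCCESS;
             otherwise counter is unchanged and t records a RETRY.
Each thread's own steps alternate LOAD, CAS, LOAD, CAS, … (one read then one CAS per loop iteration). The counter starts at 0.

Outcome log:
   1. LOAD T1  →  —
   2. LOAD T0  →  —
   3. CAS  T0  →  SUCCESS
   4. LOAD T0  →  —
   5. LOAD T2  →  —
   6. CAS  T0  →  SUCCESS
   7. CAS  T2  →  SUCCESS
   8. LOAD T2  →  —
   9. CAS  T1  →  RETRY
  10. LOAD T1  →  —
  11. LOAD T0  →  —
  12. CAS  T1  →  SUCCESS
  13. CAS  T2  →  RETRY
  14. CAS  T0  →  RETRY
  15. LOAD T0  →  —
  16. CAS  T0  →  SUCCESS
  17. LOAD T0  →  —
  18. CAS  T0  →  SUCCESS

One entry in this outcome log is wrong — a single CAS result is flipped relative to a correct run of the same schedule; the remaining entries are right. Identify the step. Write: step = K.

step = 7

Re-executing:
   1) LOAD T1:  M=0  r_T1=0
   2) LOAD T0:  M=0  r_T0=0
   3) CAS  T0:  M=1  r_T0=0 ✓
   4) LOAD T0:  M=1  r_T0=1
   5) LOAD T2:  M=1  r_T2=1
   6) CAS  T0:  M=2  r_T0=1 ✓
   7) CAS  T2:  M=2  r_T2=1 ✗
   8) LOAD T2:  M=2  r_T2=2
   9) CAS  T1:  M=2  r_T1=0 ✗
  10) LOAD T1:  M=2  r_T1=2
  11) LOAD T0:  M=2  r_T0=2
  12) CAS  T1:  M=3  r_T1=2 ✓
  13) CAS  T2:  M=3  r_T2=2 ✗
  14) CAS  T0:  M=3  r_T0=2 ✗
  15) LOAD T0:  M=3  r_T0=3
  16) CAS  T0:  M=4  r_T0=3 ✓
  17) LOAD T0:  M=4  r_T0=4
  18) CAS  T0:  M=5  r_T0=4 ✓
Mismatch at 7.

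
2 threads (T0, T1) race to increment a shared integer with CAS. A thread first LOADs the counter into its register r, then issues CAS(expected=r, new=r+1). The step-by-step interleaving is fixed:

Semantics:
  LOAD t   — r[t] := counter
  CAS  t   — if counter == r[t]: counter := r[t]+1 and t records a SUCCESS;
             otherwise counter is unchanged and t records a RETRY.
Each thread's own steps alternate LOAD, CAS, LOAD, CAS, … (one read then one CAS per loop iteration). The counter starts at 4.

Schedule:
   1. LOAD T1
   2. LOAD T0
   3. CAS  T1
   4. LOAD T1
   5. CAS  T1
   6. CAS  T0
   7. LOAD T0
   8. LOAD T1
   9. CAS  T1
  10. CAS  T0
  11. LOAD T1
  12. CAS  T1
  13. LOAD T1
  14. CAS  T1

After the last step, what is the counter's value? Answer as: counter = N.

   1) LOAD T1:  M=4  r_T1=4
   2) LOAD T0:  M=4  r_T0=4
   3) CAS  T1:  M=5  r_T1=4 ✓
   4) LOAD T1:  M=5  r_T1=5
   5) CAS  T1:  M=6  r_T1=5 ✓
   6) CAS  T0:  M=6  r_T0=4 ✗
   7) LOAD T0:  M=6  r_T0=6
   8) LOAD T1:  M=6  r_T1=6
   9) CAS  T1:  M=7  r_T1=6 ✓
  10) CAS  T0:  M=7  r_T0=6 ✗
  11) LOAD T1:  M=7  r_T1=7
  12) CAS  T1:  M=8  r_T1=7 ✓
  13) LOAD T1:  M=8  r_T1=8
  14) CAS  T1:  M=9  r_T1=8 ✓

counter = 9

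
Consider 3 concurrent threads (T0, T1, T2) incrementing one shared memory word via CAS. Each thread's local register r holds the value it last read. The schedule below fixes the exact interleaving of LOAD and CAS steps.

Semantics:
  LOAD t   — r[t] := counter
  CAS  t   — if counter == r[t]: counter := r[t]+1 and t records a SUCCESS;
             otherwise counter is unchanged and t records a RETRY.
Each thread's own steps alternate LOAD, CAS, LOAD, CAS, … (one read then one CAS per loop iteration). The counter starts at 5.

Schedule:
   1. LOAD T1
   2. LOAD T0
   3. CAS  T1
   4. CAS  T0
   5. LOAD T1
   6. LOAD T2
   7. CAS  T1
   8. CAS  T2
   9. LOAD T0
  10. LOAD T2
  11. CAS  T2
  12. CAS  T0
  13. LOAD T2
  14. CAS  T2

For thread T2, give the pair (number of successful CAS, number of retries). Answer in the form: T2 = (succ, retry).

step 1: T1 LOAD ⇒ load; ctr=5 reg=5
step 2: T0 LOAD ⇒ load; ctr=5 reg=5
step 3: T1 CAS ⇒ ok; ctr=6 reg=5
step 4: T0 CAS ⇒ retry; ctr=6 reg=5
step 5: T1 LOAD ⇒ load; ctr=6 reg=6
step 6: T2 LOAD ⇒ load; ctr=6 reg=6
step 7: T1 CAS ⇒ ok; ctr=7 reg=6
step 8: T2 CAS ⇒ retry; ctr=7 reg=6
step 9: T0 LOAD ⇒ load; ctr=7 reg=7
step 10: T2 LOAD ⇒ load; ctr=7 reg=7
step 11: T2 CAS ⇒ ok; ctr=8 reg=7
step 12: T0 CAS ⇒ retry; ctr=8 reg=7
step 13: T2 LOAD ⇒ load; ctr=8 reg=8
step 14: T2 CAS ⇒ ok; ctr=9 reg=8

T2 = (2, 1)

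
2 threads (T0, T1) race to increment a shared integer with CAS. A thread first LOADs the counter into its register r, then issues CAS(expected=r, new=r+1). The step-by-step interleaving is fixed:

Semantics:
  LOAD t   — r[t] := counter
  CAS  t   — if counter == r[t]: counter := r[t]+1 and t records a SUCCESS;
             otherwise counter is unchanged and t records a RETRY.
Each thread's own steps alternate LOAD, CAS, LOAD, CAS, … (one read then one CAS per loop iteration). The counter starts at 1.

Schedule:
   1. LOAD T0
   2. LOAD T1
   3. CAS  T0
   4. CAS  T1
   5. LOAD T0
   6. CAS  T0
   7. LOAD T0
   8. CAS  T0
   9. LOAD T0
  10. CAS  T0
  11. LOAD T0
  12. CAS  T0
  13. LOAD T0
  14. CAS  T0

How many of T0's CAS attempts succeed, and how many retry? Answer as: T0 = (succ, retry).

step 1: T0 LOAD ⇒ load; ctr=1 reg=1
step 2: T1 LOAD ⇒ load; ctr=1 reg=1
step 3: T0 CAS ⇒ ok; ctr=2 reg=1
step 4: T1 CAS ⇒ retry; ctr=2 reg=1
step 5: T0 LOAD ⇒ load; ctr=2 reg=2
step 6: T0 CAS ⇒ ok; ctr=3 reg=2
step 7: T0 LOAD ⇒ load; ctr=3 reg=3
step 8: T0 CAS ⇒ ok; ctr=4 reg=3
step 9: T0 LOAD ⇒ load; ctr=4 reg=4
step 10: T0 CAS ⇒ ok; ctr=5 reg=4
step 11: T0 LOAD ⇒ load; ctr=5 reg=5
step 12: T0 CAS ⇒ ok; ctr=6 reg=5
step 13: T0 LOAD ⇒ load; ctr=6 reg=6
step 14: T0 CAS ⇒ ok; ctr=7 reg=6

T0 = (6, 0)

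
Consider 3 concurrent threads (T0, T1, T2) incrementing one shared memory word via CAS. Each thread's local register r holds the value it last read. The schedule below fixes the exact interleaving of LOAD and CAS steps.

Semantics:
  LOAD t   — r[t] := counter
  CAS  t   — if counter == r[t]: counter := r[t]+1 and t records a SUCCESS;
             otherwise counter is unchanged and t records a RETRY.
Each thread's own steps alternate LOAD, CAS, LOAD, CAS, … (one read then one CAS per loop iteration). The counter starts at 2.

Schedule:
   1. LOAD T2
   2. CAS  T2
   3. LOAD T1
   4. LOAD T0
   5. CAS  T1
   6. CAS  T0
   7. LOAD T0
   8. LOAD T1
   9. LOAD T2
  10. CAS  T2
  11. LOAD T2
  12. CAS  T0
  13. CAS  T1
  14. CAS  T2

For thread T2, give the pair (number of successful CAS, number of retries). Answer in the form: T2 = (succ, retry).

T2 = (3, 0)

   1) LOAD T2:  M=2  r_T2=2
   2) CAS  T2:  M=3  r_T2=2 ✓
   3) LOAD T1:  M=3  r_T1=3
   4) LOAD T0:  M=3  r_T0=3
   5) CAS  T1:  M=4  r_T1=3 ✓
   6) CAS  T0:  M=4  r_T0=3 ✗
   7) LOAD T0:  M=4  r_T0=4
   8) LOAD T1:  M=4  r_T1=4
   9) LOAD T2:  M=4  r_T2=4
  10) CAS  T2:  M=5  r_T2=4 ✓
  11) LOAD T2:  M=5  r_T2=5
  12) CAS  T0:  M=5  r_T0=4 ✗
  13) CAS  T1:  M=5  r_T1=4 ✗
  14) CAS  T2:  M=6  r_T2=5 ✓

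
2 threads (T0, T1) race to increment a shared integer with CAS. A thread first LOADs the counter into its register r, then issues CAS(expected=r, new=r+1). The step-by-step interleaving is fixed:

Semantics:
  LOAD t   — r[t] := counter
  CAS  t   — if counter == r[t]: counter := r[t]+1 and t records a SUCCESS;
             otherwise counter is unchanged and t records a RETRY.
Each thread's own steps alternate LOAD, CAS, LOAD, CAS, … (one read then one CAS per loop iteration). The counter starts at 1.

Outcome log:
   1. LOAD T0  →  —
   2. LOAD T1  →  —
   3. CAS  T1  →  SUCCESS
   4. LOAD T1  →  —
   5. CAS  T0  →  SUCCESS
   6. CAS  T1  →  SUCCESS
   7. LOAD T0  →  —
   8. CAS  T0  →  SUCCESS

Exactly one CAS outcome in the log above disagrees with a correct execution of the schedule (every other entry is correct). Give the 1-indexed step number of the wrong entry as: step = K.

Correct run:
[1] T0.load  rd  (counter 1, T0.r 1)
[2] T1.load  rd  (counter 1, T1.r 1)
[3] T1.cas  hit  (counter 2, T1.r 1)
[4] T1.load  rd  (counter 2, T1.r 2)
[5] T0.cas  miss  (counter 2, T0.r 1)
[6] T1.cas  hit  (counter 3, T1.r 2)
[7] T0.load  rd  (counter 3, T0.r 3)
[8] T0.cas  hit  (counter 4, T0.r 3)
Flip is step 5.

step = 5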